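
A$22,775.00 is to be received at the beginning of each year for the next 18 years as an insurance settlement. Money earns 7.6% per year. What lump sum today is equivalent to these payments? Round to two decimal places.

A$236,180.74

This is an annuity due: 18 payments of A$22,775.00 at the beginning of each year.
Periodic rate r = 0.076 per year.
PV = PMT × [(1 − (1+r)^−n)/r] × (1+r) = 22,775 × [1 − (1+r)^−18] / r × (1+r) = A$236,180.74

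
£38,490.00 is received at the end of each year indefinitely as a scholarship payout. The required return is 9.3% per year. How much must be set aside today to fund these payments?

Periodic rate r = 0.093 per year.
Level perpetuity: PV = PMT / r = 38,490 / (0.093) = £413,870.97.

£413,870.97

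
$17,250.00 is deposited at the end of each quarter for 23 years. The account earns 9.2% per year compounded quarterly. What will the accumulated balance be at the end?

This is an ordinary annuity: 92 deposits of $17,250.00 at the end of each quarter.
Periodic rate r = 0.092/4 per quarter; n is counted in quarters.
FV = PMT × [((1+r)^n − 1)/r] = 17,250 × [(1+r)^92 − 1] / r = $5,326,025.18

$5,326,025.18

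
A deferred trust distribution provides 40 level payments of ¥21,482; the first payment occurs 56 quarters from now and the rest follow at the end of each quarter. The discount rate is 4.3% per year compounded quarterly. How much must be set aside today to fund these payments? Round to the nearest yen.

¥386,220

Ordinary annuity of 40 payments, first payment at period 56.
Periodic rate r = 0.043/4 per quarter; n is counted in quarters.
The ordinary-annuity PV formula values the stream one period before the first payment (period 55); discount that back 55 periods:
PV₀ = 21,482 × [1 − (1+r)^−40] / r × (1+r)^−55 = ¥386,220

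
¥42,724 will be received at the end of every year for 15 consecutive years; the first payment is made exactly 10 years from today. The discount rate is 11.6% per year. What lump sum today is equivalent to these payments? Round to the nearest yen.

¥110,722

Ordinary annuity of 15 payments, first payment at period 10.
Periodic rate r = 0.116 per year.
The ordinary-annuity PV formula values the stream one period before the first payment (period 9); discount that back 9 periods:
PV₀ = 42,724 × [1 − (1+r)^−15] / r × (1+r)^−9 = ¥110,722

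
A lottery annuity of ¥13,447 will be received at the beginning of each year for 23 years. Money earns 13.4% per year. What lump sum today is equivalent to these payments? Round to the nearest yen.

This is an annuity due: 23 payments of ¥13,447 at the beginning of each year.
Periodic rate r = 0.134 per year.
PV = PMT × [(1 − (1+r)^−n)/r] × (1+r) = 13,447 × [1 − (1+r)^−23] / r × (1+r) = ¥107,488

¥107,488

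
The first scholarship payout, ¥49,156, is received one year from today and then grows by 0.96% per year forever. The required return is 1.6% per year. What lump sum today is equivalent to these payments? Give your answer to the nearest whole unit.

Periodic rate r = 0.016 per year.
Growing perpetuity (Gordon): PV = PMT₁ / (r − g) = 49,156 / (r − 0.0096) = ¥7,680,625.

¥7,680,625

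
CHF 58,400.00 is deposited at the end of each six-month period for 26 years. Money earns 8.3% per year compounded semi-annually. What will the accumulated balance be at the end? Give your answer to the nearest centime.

CHF 10,251,387.49

This is an ordinary annuity: 52 deposits of CHF 58,400.00 at the end of each six-month period.
Periodic rate r = 0.083/2 per half-year; n is counted in half-years.
FV = PMT × [((1+r)^n − 1)/r] = 58,400 × [(1+r)^52 − 1] / r = CHF 10,251,387.49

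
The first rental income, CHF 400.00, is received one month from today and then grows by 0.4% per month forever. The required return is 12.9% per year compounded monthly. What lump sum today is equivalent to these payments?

Periodic rate r = 0.129/12 per month.
Growing perpetuity (Gordon): PV = PMT₁ / (r − g) = 400 / (r − 0.004) = CHF 59,259.26.

CHF 59,259.26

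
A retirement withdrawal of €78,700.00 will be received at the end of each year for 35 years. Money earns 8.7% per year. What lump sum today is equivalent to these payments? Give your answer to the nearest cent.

This is an ordinary annuity: 35 payments of €78,700.00 at the end of each year.
Periodic rate r = 0.087 per year.
PV = PMT × [(1 − (1+r)^−n)/r] = 78,700 × [1 − (1+r)^−35] / r = €855,797.52

€855,797.52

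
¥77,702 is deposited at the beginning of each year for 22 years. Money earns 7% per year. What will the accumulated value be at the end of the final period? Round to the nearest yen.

This is an annuity due: 22 deposits of ¥77,702 at the beginning of each year.
Periodic rate r = 0.07 per year.
FV = PMT × [((1+r)^n − 1)/r] × (1+r) = 77,702 × [(1+r)^22 − 1] / r × (1+r) = ¥4,074,393

¥4,074,393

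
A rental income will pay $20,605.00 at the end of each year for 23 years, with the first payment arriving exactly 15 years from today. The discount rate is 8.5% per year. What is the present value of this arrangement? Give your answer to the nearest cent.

Ordinary annuity of 23 payments, first payment at period 15.
Periodic rate r = 0.085 per year.
The ordinary-annuity PV formula values the stream one period before the first payment (period 14); discount that back 14 periods:
PV₀ = 20,605 × [1 − (1+r)^−23] / r × (1+r)^−14 = $65,515.50

$65,515.50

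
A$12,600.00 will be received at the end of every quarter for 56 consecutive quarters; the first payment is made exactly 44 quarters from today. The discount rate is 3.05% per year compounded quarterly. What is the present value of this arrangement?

Ordinary annuity of 56 payments, first payment at period 44.
Periodic rate r = 0.0305/4 per quarter; n is counted in quarters.
The ordinary-annuity PV formula values the stream one period before the first payment (period 43); discount that back 43 periods:
PV₀ = 12,600 × [1 − (1+r)^−56] / r × (1+r)^−43 = A$413,002.98

A$413,002.98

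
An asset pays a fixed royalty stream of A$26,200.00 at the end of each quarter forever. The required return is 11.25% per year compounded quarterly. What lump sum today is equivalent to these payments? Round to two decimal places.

A$931,555.56

Periodic rate r = 0.1125/4 per quarter.
Level perpetuity: PV = PMT / r = 26,200 / (0.1125/4) = A$931,555.56.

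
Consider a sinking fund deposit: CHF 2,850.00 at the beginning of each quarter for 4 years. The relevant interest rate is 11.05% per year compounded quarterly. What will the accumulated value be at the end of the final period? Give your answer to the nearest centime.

CHF 57,940.28

This is an annuity due: 16 deposits of CHF 2,850.00 at the beginning of each quarter.
Periodic rate r = 0.1105/4 per quarter; n is counted in quarters.
FV = PMT × [((1+r)^n − 1)/r] × (1+r) = 2,850 × [(1+r)^16 − 1] / r × (1+r) = CHF 57,940.28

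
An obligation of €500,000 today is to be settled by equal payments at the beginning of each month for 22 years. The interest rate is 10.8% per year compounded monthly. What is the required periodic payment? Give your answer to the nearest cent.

Level annuity due; solve PV = PMT × [(1 − (1+r)^−n)/r] × (1+r) for PMT.
Periodic rate r = 0.108/12 per month; n is counted in months.
With n = 264: PMT = 500,000 / ([(1 − (1+r)^−n)/r] × (1+r)) = €4,922.12

€4,922.12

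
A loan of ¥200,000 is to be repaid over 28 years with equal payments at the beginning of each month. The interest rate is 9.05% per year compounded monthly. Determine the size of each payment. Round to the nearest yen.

Level annuity due; solve PV = PMT × [(1 − (1+r)^−n)/r] × (1+r) for PMT.
Periodic rate r = 0.0905/12 per month; n is counted in months.
With n = 336: PMT = 200,000 / ([(1 − (1+r)^−n)/r] × (1+r)) = ¥1,627

¥1,627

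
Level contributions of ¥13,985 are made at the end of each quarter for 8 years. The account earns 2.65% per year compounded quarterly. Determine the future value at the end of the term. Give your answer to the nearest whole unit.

This is an ordinary annuity: 32 deposits of ¥13,985 at the end of each quarter.
Periodic rate r = 0.0265/4 per quarter; n is counted in quarters.
FV = PMT × [((1+r)^n − 1)/r] = 13,985 × [(1+r)^32 − 1] / r = ¥496,671

¥496,671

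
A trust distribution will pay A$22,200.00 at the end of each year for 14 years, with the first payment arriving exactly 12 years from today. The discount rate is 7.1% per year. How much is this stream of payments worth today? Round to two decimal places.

Ordinary annuity of 14 payments, first payment at period 12.
Periodic rate r = 0.071 per year.
The ordinary-annuity PV formula values the stream one period before the first payment (period 11); discount that back 11 periods:
PV₀ = 22,200 × [1 − (1+r)^−14] / r × (1+r)^−11 = A$90,751.03

A$90,751.03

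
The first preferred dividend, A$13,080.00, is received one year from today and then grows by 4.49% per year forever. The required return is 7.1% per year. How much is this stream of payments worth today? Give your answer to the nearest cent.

A$501,149.43

Periodic rate r = 0.071 per year.
Growing perpetuity (Gordon): PV = PMT₁ / (r − g) = 13,080 / (r − 0.0449) = A$501,149.43.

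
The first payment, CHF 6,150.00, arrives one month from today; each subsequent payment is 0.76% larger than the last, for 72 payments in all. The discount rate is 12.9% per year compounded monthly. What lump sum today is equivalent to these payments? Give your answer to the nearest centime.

CHF 392,964.91

Periodic rate r = 0.129/12 per month; n is counted in months.
Growing ordinary annuity: PV = PMT₁ × [1 − ((1+g)/(1+r))^n] / (r − g) = 6,150 × [1 − ((1+0.0076)/(1+r))^72] / (r − 0.0076) = CHF 392,964.91.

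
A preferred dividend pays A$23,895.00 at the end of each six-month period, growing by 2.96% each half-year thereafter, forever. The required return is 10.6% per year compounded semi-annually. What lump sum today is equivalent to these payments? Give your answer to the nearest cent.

Periodic rate r = 0.106/2 per half-year.
Growing perpetuity (Gordon): PV = PMT₁ / (r − g) = 23,895 / (r − 0.0296) = A$1,021,153.85.

A$1,021,153.85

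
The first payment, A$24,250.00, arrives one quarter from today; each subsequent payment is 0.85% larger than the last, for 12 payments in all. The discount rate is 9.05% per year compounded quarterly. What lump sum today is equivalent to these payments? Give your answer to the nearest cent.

Periodic rate r = 0.0905/4 per quarter; n is counted in quarters.
Growing ordinary annuity: PV = PMT₁ × [1 − ((1+g)/(1+r))^n] / (r − g) = 24,250 × [1 − ((1+0.0085)/(1+r))^12] / (r − 0.0085) = A$263,909.06.

A$263,909.06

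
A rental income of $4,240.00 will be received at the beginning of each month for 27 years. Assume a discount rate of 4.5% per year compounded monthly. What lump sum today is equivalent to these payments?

$797,402.40

This is an annuity due: 324 payments of $4,240.00 at the beginning of each month.
Periodic rate r = 0.045/12 per month; n is counted in months.
PV = PMT × [(1 − (1+r)^−n)/r] × (1+r) = 4,240 × [1 − (1+r)^−324] / r × (1+r) = $797,402.40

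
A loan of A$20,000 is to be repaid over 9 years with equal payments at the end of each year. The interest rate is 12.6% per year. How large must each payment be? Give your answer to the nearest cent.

A$3,839.59

Level ordinary annuity; solve PV = PMT × [(1 − (1+r)^−n)/r] for PMT.
Periodic rate r = 0.126 per year.
With n = 9: PMT = 20,000 / ([(1 − (1+r)^−n)/r]) = A$3,839.59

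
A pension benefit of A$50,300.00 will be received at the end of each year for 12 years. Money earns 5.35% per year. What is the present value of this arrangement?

This is an ordinary annuity: 12 payments of A$50,300.00 at the end of each year.
Periodic rate r = 0.0535 per year.
PV = PMT × [(1 − (1+r)^−n)/r] = 50,300 × [1 − (1+r)^−12] / r = A$437,150.15

A$437,150.15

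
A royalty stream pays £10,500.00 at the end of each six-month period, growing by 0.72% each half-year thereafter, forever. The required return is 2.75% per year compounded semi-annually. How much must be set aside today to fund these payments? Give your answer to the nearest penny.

£1,603,053.44

Periodic rate r = 0.0275/2 per half-year.
Growing perpetuity (Gordon): PV = PMT₁ / (r − g) = 10,500 / (r − 0.0072) = £1,603,053.44.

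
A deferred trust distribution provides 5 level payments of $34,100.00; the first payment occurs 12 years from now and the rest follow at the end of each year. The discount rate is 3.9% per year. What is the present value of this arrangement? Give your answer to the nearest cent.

Ordinary annuity of 5 payments, first payment at period 12.
Periodic rate r = 0.039 per year.
The ordinary-annuity PV formula values the stream one period before the first payment (period 11); discount that back 11 periods:
PV₀ = 34,100 × [1 − (1+r)^−5] / r × (1+r)^−11 = $99,940.66

$99,940.66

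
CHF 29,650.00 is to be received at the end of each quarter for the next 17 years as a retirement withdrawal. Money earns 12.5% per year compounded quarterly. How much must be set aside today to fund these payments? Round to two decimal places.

CHF 831,735.48

This is an ordinary annuity: 68 payments of CHF 29,650.00 at the end of each quarter.
Periodic rate r = 0.125/4 per quarter; n is counted in quarters.
PV = PMT × [(1 − (1+r)^−n)/r] = 29,650 × [1 − (1+r)^−68] / r = CHF 831,735.48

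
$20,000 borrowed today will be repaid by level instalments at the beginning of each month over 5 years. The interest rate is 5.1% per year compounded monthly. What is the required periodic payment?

Level annuity due; solve PV = PMT × [(1 − (1+r)^−n)/r] × (1+r) for PMT.
Periodic rate r = 0.051/12 per month; n is counted in months.
With n = 60: PMT = 20,000 / ([(1 − (1+r)^−n)/r] × (1+r)) = $376.74

$376.74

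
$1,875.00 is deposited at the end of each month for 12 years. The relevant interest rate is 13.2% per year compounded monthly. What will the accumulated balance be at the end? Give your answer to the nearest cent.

$653,256.69

This is an ordinary annuity: 144 deposits of $1,875.00 at the end of each month.
Periodic rate r = 0.132/12 per month; n is counted in months.
FV = PMT × [((1+r)^n − 1)/r] = 1,875 × [(1+r)^144 − 1] / r = $653,256.69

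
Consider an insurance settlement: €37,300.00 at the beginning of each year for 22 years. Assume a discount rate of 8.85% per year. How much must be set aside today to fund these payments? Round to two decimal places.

This is an annuity due: 22 payments of €37,300.00 at the beginning of each year.
Periodic rate r = 0.0885 per year.
PV = PMT × [(1 − (1+r)^−n)/r] × (1+r) = 37,300 × [1 − (1+r)^−22] / r × (1+r) = €387,750.92

€387,750.92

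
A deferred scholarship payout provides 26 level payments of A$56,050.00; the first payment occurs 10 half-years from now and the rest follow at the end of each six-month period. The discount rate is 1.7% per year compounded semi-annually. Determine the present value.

A$1,207,023.88

Ordinary annuity of 26 payments, first payment at period 10.
Periodic rate r = 0.017/2 per half-year; n is counted in half-years.
The ordinary-annuity PV formula values the stream one period before the first payment (period 9); discount that back 9 periods:
PV₀ = 56,050 × [1 − (1+r)^−26] / r × (1+r)^−9 = A$1,207,023.88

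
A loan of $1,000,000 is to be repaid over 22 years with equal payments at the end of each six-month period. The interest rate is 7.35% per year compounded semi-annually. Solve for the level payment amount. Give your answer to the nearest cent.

$46,187.76

Level ordinary annuity; solve PV = PMT × [(1 − (1+r)^−n)/r] for PMT.
Periodic rate r = 0.0735/2 per half-year; n is counted in half-years.
With n = 44: PMT = 1,000,000 / ([(1 − (1+r)^−n)/r]) = $46,187.76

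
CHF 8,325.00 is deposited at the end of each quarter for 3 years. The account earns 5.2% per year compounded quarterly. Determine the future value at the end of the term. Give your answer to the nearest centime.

This is an ordinary annuity: 12 deposits of CHF 8,325.00 at the end of each quarter.
Periodic rate r = 0.052/4 per quarter; n is counted in quarters.
FV = PMT × [((1+r)^n − 1)/r] = 8,325 × [(1+r)^12 − 1] / r = CHF 107,361.62

CHF 107,361.62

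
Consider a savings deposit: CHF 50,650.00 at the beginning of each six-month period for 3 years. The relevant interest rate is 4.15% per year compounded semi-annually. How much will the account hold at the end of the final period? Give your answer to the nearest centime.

This is an annuity due: 6 deposits of CHF 50,650.00 at the beginning of each six-month period.
Periodic rate r = 0.0415/2 per half-year; n is counted in half-years.
FV = PMT × [((1+r)^n − 1)/r] × (1+r) = 50,650 × [(1+r)^6 − 1] / r × (1+r) = CHF 326,750.05

CHF 326,750.05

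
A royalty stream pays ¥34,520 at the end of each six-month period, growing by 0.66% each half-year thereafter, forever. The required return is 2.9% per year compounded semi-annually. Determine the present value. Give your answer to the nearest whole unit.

Periodic rate r = 0.029/2 per half-year.
Growing perpetuity (Gordon): PV = PMT₁ / (r − g) = 34,520 / (r − 0.0066) = ¥4,369,620.

¥4,369,620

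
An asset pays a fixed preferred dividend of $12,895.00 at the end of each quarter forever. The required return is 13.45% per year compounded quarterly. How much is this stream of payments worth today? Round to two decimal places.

Periodic rate r = 0.1345/4 per quarter.
Level perpetuity: PV = PMT / r = 12,895 / (0.1345/4) = $383,494.42.

$383,494.42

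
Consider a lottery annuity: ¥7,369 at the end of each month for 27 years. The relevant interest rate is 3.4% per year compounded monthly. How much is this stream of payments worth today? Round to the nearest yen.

This is an ordinary annuity: 324 payments of ¥7,369 at the end of each month.
Periodic rate r = 0.034/12 per month; n is counted in months.
PV = PMT × [(1 − (1+r)^−n)/r] = 7,369 × [1 − (1+r)^−324] / r = ¥1,560,922

¥1,560,922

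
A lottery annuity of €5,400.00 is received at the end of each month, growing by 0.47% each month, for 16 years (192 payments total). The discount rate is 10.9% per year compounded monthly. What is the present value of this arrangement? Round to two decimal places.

Periodic rate r = 0.109/12 per month; n is counted in months.
Growing ordinary annuity: PV = PMT₁ × [1 − ((1+g)/(1+r))^n] / (r − g) = 5,400 × [1 − ((1+0.0047)/(1+r))^192] / (r − 0.0047) = €697,881.52.

€697,881.52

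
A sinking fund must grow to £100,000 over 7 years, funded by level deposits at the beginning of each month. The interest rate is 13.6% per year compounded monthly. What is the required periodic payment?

Level annuity due; solve FV = PMT × [((1+r)^n − 1)/r] × (1+r) for PMT.
Periodic rate r = 0.136/12 per month; n is counted in months.
With n = 84: PMT = 100,000 / ([((1+r)^n − 1)/r] × (1+r)) = £710.59

£710.59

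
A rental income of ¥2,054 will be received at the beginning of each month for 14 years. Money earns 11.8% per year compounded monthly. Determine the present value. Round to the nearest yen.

This is an annuity due: 168 payments of ¥2,054 at the beginning of each month.
Periodic rate r = 0.118/12 per month; n is counted in months.
PV = PMT × [(1 − (1+r)^−n)/r] × (1+r) = 2,054 × [1 − (1+r)^−168] / r × (1+r) = ¥170,179

¥170,179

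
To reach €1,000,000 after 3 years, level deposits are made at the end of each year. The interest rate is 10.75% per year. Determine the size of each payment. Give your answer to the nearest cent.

Level ordinary annuity; solve FV = PMT × [((1+r)^n − 1)/r] for PMT.
Periodic rate r = 0.1075 per year.
With n = 3: PMT = 1,000,000 / ([((1+r)^n − 1)/r]) = €299,934.95

€299,934.95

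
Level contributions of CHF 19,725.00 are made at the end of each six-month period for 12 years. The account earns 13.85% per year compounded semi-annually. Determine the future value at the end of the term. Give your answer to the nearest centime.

CHF 1,135,852.86

This is an ordinary annuity: 24 deposits of CHF 19,725.00 at the end of each six-month period.
Periodic rate r = 0.1385/2 per half-year; n is counted in half-years.
FV = PMT × [((1+r)^n − 1)/r] = 19,725 × [(1+r)^24 − 1] / r = CHF 1,135,852.86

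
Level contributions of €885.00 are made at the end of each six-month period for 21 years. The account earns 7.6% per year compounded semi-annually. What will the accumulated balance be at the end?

This is an ordinary annuity: 42 deposits of €885.00 at the end of each six-month period.
Periodic rate r = 0.076/2 per half-year; n is counted in half-years.
FV = PMT × [((1+r)^n − 1)/r] = 885 × [(1+r)^42 − 1] / r = €88,255.12

€88,255.12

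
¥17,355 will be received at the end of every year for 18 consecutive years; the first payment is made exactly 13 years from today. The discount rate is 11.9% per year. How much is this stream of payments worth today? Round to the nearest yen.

¥32,837

Ordinary annuity of 18 payments, first payment at period 13.
Periodic rate r = 0.119 per year.
The ordinary-annuity PV formula values the stream one period before the first payment (period 12); discount that back 12 periods:
PV₀ = 17,355 × [1 − (1+r)^−18] / r × (1+r)^−12 = ¥32,837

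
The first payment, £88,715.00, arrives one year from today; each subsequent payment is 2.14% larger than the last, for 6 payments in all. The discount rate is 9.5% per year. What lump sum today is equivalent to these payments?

Periodic rate r = 0.095 per year.
Growing ordinary annuity: PV = PMT₁ × [1 − ((1+g)/(1+r))^n] / (r − g) = 88,715 × [1 − ((1+0.0214)/(1+r))^6] / (r − 0.0214) = £411,386.69.

£411,386.69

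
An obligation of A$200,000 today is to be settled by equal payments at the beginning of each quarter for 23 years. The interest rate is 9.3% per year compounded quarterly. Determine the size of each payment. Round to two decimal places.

A$5,168.09

Level annuity due; solve PV = PMT × [(1 − (1+r)^−n)/r] × (1+r) for PMT.
Periodic rate r = 0.093/4 per quarter; n is counted in quarters.
With n = 92: PMT = 200,000 / ([(1 − (1+r)^−n)/r] × (1+r)) = A$5,168.09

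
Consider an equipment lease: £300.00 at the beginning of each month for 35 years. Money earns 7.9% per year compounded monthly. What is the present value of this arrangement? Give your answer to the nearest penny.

This is an annuity due: 420 payments of £300.00 at the beginning of each month.
Periodic rate r = 0.079/12 per month; n is counted in months.
PV = PMT × [(1 − (1+r)^−n)/r] × (1+r) = 300 × [1 − (1+r)^−420] / r × (1+r) = £42,954.64

£42,954.64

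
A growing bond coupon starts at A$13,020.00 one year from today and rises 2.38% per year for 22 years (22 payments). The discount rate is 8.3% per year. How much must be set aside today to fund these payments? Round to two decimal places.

Periodic rate r = 0.083 per year.
Growing ordinary annuity: PV = PMT₁ × [1 − ((1+g)/(1+r))^n] / (r − g) = 13,020 × [1 − ((1+0.0238)/(1+r))^22] / (r − 0.0238) = A$156,077.27.

A$156,077.27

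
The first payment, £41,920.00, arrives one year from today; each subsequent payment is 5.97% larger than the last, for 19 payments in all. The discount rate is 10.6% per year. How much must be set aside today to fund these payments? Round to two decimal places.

£503,637.78

Periodic rate r = 0.106 per year.
Growing ordinary annuity: PV = PMT₁ × [1 − ((1+g)/(1+r))^n] / (r − g) = 41,920 × [1 − ((1+0.0597)/(1+r))^19] / (r − 0.0597) = £503,637.78.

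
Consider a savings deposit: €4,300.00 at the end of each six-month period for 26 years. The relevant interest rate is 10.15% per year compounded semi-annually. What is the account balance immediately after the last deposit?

€1,027,005.58

This is an ordinary annuity: 52 deposits of €4,300.00 at the end of each six-month period.
Periodic rate r = 0.1015/2 per half-year; n is counted in half-years.
FV = PMT × [((1+r)^n − 1)/r] = 4,300 × [(1+r)^52 − 1] / r = €1,027,005.58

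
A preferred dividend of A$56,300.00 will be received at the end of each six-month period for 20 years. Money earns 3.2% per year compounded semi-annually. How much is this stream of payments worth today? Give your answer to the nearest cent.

This is an ordinary annuity: 40 payments of A$56,300.00 at the end of each six-month period.
Periodic rate r = 0.032/2 per half-year; n is counted in half-years.
PV = PMT × [(1 − (1+r)^−n)/r] = 56,300 × [1 − (1+r)^−40] / r = A$1,653,916.36

A$1,653,916.36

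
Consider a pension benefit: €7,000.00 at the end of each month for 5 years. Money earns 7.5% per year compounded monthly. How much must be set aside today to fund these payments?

€349,337.16

This is an ordinary annuity: 60 payments of €7,000.00 at the end of each month.
Periodic rate r = 0.075/12 per month; n is counted in months.
PV = PMT × [(1 − (1+r)^−n)/r] = 7,000 × [1 − (1+r)^−60] / r = €349,337.16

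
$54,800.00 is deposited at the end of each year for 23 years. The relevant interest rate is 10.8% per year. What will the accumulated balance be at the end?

$4,860,083.19

This is an ordinary annuity: 23 deposits of $54,800.00 at the end of each year.
Periodic rate r = 0.108 per year.
FV = PMT × [((1+r)^n − 1)/r] = 54,800 × [(1+r)^23 − 1] / r = $4,860,083.19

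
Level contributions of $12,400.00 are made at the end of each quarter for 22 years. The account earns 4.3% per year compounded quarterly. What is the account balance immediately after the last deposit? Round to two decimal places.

This is an ordinary annuity: 88 deposits of $12,400.00 at the end of each quarter.
Periodic rate r = 0.043/4 per quarter; n is counted in quarters.
FV = PMT × [((1+r)^n − 1)/r] = 12,400 × [(1+r)^88 − 1] / r = $1,802,231.16

$1,802,231.16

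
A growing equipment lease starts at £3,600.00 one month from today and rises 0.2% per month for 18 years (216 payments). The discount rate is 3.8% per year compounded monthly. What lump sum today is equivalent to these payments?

£685,801.35

Periodic rate r = 0.038/12 per month; n is counted in months.
Growing ordinary annuity: PV = PMT₁ × [1 − ((1+g)/(1+r))^n] / (r − g) = 3,600 × [1 − ((1+0.002)/(1+r))^216] / (r − 0.002) = £685,801.35.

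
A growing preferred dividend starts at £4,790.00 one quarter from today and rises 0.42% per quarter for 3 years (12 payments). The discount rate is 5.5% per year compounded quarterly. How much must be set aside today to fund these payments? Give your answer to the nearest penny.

Periodic rate r = 0.055/4 per quarter; n is counted in quarters.
Growing ordinary annuity: PV = PMT₁ × [1 − ((1+g)/(1+r))^n] / (r − g) = 4,790 × [1 − ((1+0.0042)/(1+r))^12] / (r − 0.0042) = £53,852.90.

£53,852.90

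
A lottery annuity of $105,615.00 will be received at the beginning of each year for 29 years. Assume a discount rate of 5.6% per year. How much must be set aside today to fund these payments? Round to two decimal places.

$1,581,442.28

This is an annuity due: 29 payments of $105,615.00 at the beginning of each year.
Periodic rate r = 0.056 per year.
PV = PMT × [(1 − (1+r)^−n)/r] × (1+r) = 105,615 × [1 − (1+r)^−29] / r × (1+r) = $1,581,442.28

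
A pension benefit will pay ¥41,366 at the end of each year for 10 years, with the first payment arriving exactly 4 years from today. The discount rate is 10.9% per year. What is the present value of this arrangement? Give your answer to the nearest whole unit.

¥179,362

Ordinary annuity of 10 payments, first payment at period 4.
Periodic rate r = 0.109 per year.
The ordinary-annuity PV formula values the stream one period before the first payment (period 3); discount that back 3 periods:
PV₀ = 41,366 × [1 − (1+r)^−10] / r × (1+r)^−3 = ¥179,362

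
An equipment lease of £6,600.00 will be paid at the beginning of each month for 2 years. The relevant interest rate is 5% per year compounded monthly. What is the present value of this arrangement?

This is an annuity due: 24 payments of £6,600.00 at the beginning of each month.
Periodic rate r = 0.05/12 per month; n is counted in months.
PV = PMT × [(1 − (1+r)^−n)/r] × (1+r) = 6,600 × [1 − (1+r)^−24] / r × (1+r) = £151,066.56

£151,066.56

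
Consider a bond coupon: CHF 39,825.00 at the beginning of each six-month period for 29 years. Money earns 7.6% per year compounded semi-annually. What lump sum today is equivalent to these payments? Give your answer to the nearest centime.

This is an annuity due: 58 payments of CHF 39,825.00 at the beginning of each six-month period.
Periodic rate r = 0.076/2 per half-year; n is counted in half-years.
PV = PMT × [(1 − (1+r)^−n)/r] × (1+r) = 39,825 × [1 − (1+r)^−58] / r × (1+r) = CHF 962,789.99

CHF 962,789.99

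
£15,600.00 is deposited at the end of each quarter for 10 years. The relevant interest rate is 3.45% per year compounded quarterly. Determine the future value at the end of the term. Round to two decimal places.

£741,389.21

This is an ordinary annuity: 40 deposits of £15,600.00 at the end of each quarter.
Periodic rate r = 0.0345/4 per quarter; n is counted in quarters.
FV = PMT × [((1+r)^n − 1)/r] = 15,600 × [(1+r)^40 − 1] / r = £741,389.21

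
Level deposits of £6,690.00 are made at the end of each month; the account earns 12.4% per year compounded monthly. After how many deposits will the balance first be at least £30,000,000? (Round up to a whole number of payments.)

Periodic rate r = 0.124/12 per month; n is counted in months.
Ordinary annuity FV: 30,000,000 = 6,690 × [((1+r)^n − 1)/r].
(1+r)^n = 1 + 30,000,000 × r / 6,690, so n = ln(1 + 30,000,000·r/6,690) / ln(1+r) = 375.21.
Round up to a whole number of payments: n = 376.

376 payments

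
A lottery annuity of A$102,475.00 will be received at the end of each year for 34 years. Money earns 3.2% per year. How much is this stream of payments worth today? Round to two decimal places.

This is an ordinary annuity: 34 payments of A$102,475.00 at the end of each year.
Periodic rate r = 0.032 per year.
PV = PMT × [(1 − (1+r)^−n)/r] = 102,475 × [1 − (1+r)^−34] / r = A$2,104,960.72

A$2,104,960.72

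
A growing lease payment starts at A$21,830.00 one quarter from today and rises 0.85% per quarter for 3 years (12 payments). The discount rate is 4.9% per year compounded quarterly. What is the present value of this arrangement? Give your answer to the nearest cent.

A$253,581.45

Periodic rate r = 0.049/4 per quarter; n is counted in quarters.
Growing ordinary annuity: PV = PMT₁ × [1 − ((1+g)/(1+r))^n] / (r − g) = 21,830 × [1 − ((1+0.0085)/(1+r))^12] / (r − 0.0085) = A$253,581.45.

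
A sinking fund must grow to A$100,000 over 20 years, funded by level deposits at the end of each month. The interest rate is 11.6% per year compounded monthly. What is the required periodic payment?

Level ordinary annuity; solve FV = PMT × [((1+r)^n − 1)/r] for PMT.
Periodic rate r = 0.116/12 per month; n is counted in months.
With n = 240: PMT = 100,000 / ([((1+r)^n − 1)/r]) = A$106.66

A$106.66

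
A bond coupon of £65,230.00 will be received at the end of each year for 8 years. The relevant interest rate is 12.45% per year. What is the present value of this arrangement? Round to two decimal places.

This is an ordinary annuity: 8 payments of £65,230.00 at the end of each year.
Periodic rate r = 0.1245 per year.
PV = PMT × [(1 − (1+r)^−n)/r] = 65,230 × [1 − (1+r)^−8] / r = £319,007.25

£319,007.25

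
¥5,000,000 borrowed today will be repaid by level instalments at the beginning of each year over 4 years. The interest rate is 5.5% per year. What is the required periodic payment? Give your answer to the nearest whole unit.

¥1,352,107

Level annuity due; solve PV = PMT × [(1 − (1+r)^−n)/r] × (1+r) for PMT.
Periodic rate r = 0.055 per year.
With n = 4: PMT = 5,000,000 / ([(1 − (1+r)^−n)/r] × (1+r)) = ¥1,352,107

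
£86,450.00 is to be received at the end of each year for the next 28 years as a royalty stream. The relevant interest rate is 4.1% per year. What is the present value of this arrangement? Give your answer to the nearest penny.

This is an ordinary annuity: 28 payments of £86,450.00 at the end of each year.
Periodic rate r = 0.041 per year.
PV = PMT × [(1 − (1+r)^−n)/r] = 86,450 × [1 − (1+r)^−28] / r = £1,424,056.66

£1,424,056.66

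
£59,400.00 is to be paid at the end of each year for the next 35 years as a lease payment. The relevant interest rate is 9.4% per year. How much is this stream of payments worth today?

This is an ordinary annuity: 35 payments of £59,400.00 at the end of each year.
Periodic rate r = 0.094 per year.
PV = PMT × [(1 − (1+r)^−n)/r] = 59,400 × [1 − (1+r)^−35] / r = £604,684.60

£604,684.60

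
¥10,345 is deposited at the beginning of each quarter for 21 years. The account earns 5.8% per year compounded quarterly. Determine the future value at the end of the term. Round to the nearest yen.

¥1,701,626

This is an annuity due: 84 deposits of ¥10,345 at the beginning of each quarter.
Periodic rate r = 0.058/4 per quarter; n is counted in quarters.
FV = PMT × [((1+r)^n − 1)/r] × (1+r) = 10,345 × [(1+r)^84 − 1] / r × (1+r) = ¥1,701,626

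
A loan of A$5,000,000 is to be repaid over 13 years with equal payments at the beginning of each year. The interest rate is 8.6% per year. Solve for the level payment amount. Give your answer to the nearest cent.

Level annuity due; solve PV = PMT × [(1 − (1+r)^−n)/r] × (1+r) for PMT.
Periodic rate r = 0.086 per year.
With n = 13: PMT = 5,000,000 / ([(1 − (1+r)^−n)/r] × (1+r)) = A$601,879.47

A$601,879.47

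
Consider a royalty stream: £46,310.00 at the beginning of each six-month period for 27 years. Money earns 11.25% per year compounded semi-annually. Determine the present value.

£824,317.89

This is an annuity due: 54 payments of £46,310.00 at the beginning of each six-month period.
Periodic rate r = 0.1125/2 per half-year; n is counted in half-years.
PV = PMT × [(1 − (1+r)^−n)/r] × (1+r) = 46,310 × [1 − (1+r)^−54] / r × (1+r) = £824,317.89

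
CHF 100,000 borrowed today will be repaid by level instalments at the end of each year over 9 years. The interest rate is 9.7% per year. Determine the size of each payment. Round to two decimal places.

Level ordinary annuity; solve PV = PMT × [(1 − (1+r)^−n)/r] for PMT.
Periodic rate r = 0.097 per year.
With n = 9: PMT = 100,000 / ([(1 − (1+r)^−n)/r]) = CHF 17,157.53

CHF 17,157.53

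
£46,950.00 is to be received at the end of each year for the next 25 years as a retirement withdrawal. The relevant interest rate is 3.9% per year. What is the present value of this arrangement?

£741,271.00

This is an ordinary annuity: 25 payments of £46,950.00 at the end of each year.
Periodic rate r = 0.039 per year.
PV = PMT × [(1 − (1+r)^−n)/r] = 46,950 × [1 − (1+r)^−25] / r = £741,271.00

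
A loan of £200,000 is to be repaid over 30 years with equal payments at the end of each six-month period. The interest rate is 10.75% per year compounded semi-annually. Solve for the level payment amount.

Level ordinary annuity; solve PV = PMT × [(1 − (1+r)^−n)/r] for PMT.
Periodic rate r = 0.1075/2 per half-year; n is counted in half-years.
With n = 60: PMT = 200,000 / ([(1 − (1+r)^−n)/r]) = £11,235.67

£11,235.67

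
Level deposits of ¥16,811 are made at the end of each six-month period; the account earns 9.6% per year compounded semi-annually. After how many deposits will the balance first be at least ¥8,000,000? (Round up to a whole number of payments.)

68 payments

Periodic rate r = 0.096/2 per half-year; n is counted in half-years.
Ordinary annuity FV: 8,000,000 = 16,811 × [((1+r)^n − 1)/r].
(1+r)^n = 1 + 8,000,000 × r / 16,811, so n = ln(1 + 8,000,000·r/16,811) / ln(1+r) = 67.65.
Round up to a whole number of payments: n = 68.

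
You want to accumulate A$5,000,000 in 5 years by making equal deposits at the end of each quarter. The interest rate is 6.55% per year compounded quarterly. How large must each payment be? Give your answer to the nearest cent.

Level ordinary annuity; solve FV = PMT × [((1+r)^n − 1)/r] for PMT.
Periodic rate r = 0.0655/4 per quarter; n is counted in quarters.
With n = 20: PMT = 5,000,000 / ([((1+r)^n − 1)/r]) = A$213,316.35

A$213,316.35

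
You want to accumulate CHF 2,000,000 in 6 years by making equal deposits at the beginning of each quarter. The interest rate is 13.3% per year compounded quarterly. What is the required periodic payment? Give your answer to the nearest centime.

CHF 53,972.88

Level annuity due; solve FV = PMT × [((1+r)^n − 1)/r] × (1+r) for PMT.
Periodic rate r = 0.133/4 per quarter; n is counted in quarters.
With n = 24: PMT = 2,000,000 / ([((1+r)^n − 1)/r] × (1+r)) = CHF 53,972.88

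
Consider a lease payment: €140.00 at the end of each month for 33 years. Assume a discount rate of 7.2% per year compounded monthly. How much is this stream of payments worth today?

€21,149.72

This is an ordinary annuity: 396 payments of €140.00 at the end of each month.
Periodic rate r = 0.072/12 per month; n is counted in months.
PV = PMT × [(1 − (1+r)^−n)/r] = 140 × [1 − (1+r)^−396] / r = €21,149.72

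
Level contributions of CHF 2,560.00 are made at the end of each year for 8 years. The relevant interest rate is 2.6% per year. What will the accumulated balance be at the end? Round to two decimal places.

This is an ordinary annuity: 8 deposits of CHF 2,560.00 at the end of each year.
Periodic rate r = 0.026 per year.
FV = PMT × [((1+r)^n − 1)/r] = 2,560 × [(1+r)^8 − 1] / r = CHF 22,443.81

CHF 22,443.81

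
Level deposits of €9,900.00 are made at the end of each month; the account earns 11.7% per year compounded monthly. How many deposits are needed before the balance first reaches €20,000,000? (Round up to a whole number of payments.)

313 payments

Periodic rate r = 0.117/12 per month; n is counted in months.
Ordinary annuity FV: 20,000,000 = 9,900 × [((1+r)^n − 1)/r].
(1+r)^n = 1 + 20,000,000 × r / 9,900, so n = ln(1 + 20,000,000·r/9,900) / ln(1+r) = 312.28.
Round up to a whole number of payments: n = 313.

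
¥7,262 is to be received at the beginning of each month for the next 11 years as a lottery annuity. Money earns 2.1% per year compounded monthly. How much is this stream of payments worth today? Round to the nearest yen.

¥856,754

This is an annuity due: 132 payments of ¥7,262 at the beginning of each month.
Periodic rate r = 0.021/12 per month; n is counted in months.
PV = PMT × [(1 − (1+r)^−n)/r] × (1+r) = 7,262 × [1 − (1+r)^−132] / r × (1+r) = ¥856,754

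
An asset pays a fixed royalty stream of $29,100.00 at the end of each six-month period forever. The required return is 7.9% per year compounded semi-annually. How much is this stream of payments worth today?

$736,708.86

Periodic rate r = 0.079/2 per half-year.
Level perpetuity: PV = PMT / r = 29,100 / (0.079/2) = $736,708.86.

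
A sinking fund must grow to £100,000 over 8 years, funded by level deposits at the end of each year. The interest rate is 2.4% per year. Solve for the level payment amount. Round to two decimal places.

£11,487.33

Level ordinary annuity; solve FV = PMT × [((1+r)^n − 1)/r] for PMT.
Periodic rate r = 0.024 per year.
With n = 8: PMT = 100,000 / ([((1+r)^n − 1)/r]) = £11,487.33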